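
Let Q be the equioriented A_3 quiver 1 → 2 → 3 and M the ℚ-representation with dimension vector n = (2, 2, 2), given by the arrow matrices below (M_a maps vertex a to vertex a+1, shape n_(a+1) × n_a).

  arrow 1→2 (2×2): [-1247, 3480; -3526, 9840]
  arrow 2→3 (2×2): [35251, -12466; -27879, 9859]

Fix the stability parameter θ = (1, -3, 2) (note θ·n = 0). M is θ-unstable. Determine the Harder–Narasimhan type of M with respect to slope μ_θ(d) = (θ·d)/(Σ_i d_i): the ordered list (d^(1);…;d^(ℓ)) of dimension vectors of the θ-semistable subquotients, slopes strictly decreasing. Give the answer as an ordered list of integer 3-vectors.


Interval decomposition of M: I[1,1], I[1,3], I[2,3].
HN type (ℓ=4): μ^(1)=2; μ^(2)=1; μ^(3)=-1; μ^(4)=-3

((0, 0, 2); (1, 0, 0); (1, 1, 0); (0, 1, 0))


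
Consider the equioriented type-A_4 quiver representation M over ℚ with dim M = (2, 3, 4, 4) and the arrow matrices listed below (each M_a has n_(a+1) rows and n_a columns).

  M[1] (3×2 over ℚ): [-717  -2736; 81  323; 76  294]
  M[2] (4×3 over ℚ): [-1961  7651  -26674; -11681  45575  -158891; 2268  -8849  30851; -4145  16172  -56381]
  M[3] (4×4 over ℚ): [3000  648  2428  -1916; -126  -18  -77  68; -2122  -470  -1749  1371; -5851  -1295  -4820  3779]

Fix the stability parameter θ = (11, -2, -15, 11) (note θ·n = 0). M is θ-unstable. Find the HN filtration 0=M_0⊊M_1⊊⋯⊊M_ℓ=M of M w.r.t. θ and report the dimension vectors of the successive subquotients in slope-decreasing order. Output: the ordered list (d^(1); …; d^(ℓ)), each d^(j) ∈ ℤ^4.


Via rank(M_{q-1}∘⋯∘M_p): M ≅ I[1,4]^2, I[2,4], I[3,3], I[4,4].
μ_θ-semistable layers: μ^(1)=11; μ^(2)=-2; μ^(3)=-17/2; μ^(4)=-15

((0, 0, 0, 4); (2, 2, 2, 0); (0, 1, 1, 0); (0, 0, 1, 0))


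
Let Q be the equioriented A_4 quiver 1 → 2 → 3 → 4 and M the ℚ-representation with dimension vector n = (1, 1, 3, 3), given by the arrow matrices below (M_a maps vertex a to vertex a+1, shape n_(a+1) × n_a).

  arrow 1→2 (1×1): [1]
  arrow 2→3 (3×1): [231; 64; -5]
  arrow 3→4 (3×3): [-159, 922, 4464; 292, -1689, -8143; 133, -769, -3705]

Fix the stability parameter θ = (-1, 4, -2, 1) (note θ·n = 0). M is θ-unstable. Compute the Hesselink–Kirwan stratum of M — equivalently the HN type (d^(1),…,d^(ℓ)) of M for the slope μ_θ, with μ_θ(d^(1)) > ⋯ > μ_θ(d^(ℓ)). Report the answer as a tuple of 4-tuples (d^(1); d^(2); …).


Barcode: M ≅ I[1,4], I[3,4]^2. HN layers by μ_θ (3 steps, strictly decreasing):
  μ^(1)=1; μ^(2)=-1; μ^(3)=-2

((0, 1, 1, 3); (1, 0, 0, 0); (0, 0, 2, 0))


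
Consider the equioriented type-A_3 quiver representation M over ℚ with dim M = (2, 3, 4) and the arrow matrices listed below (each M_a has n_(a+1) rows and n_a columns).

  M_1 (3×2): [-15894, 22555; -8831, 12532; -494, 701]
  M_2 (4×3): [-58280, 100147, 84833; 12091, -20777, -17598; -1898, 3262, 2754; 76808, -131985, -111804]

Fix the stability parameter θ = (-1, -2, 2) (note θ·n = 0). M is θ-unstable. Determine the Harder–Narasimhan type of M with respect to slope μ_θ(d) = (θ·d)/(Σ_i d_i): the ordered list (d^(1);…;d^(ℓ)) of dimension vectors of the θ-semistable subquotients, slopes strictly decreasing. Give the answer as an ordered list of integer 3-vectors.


Interval decomposition of M: I[1,3]^2, I[2,3], I[3,3].
HN type (ℓ=3): μ^(1)=2; μ^(2)=-3/2; μ^(3)=-2

((0, 0, 4); (2, 2, 0); (0, 1, 0))


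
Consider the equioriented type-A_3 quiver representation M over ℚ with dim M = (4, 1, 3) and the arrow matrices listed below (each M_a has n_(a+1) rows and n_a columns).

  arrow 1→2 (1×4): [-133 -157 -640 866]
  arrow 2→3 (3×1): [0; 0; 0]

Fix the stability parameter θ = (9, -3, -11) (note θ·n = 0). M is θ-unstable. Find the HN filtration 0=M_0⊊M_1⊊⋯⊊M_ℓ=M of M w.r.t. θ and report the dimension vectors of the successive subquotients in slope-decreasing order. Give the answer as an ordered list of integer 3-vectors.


Via rank(M_{q-1}∘⋯∘M_p): M ≅ I[1,1]^3, I[1,2], I[3,3]^3.
μ_θ-semistable layers: μ^(1)=9; μ^(2)=3; μ^(3)=-11

((3, 0, 0); (1, 1, 0); (0, 0, 3))


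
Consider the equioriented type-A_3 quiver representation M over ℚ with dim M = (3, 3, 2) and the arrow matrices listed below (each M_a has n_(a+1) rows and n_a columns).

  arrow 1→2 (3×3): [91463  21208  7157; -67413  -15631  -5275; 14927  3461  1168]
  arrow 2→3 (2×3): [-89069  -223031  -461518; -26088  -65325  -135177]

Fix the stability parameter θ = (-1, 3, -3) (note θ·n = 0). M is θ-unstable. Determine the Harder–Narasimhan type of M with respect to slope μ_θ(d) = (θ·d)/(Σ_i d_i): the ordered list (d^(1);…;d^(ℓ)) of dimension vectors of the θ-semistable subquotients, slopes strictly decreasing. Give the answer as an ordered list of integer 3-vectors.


Interval decomposition of M: I[1,2], I[1,3]^2.
HN type (ℓ=3): μ^(1)=3; μ^(2)=0; μ^(3)=-1

((0, 1, 0); (0, 2, 2); (3, 0, 0))


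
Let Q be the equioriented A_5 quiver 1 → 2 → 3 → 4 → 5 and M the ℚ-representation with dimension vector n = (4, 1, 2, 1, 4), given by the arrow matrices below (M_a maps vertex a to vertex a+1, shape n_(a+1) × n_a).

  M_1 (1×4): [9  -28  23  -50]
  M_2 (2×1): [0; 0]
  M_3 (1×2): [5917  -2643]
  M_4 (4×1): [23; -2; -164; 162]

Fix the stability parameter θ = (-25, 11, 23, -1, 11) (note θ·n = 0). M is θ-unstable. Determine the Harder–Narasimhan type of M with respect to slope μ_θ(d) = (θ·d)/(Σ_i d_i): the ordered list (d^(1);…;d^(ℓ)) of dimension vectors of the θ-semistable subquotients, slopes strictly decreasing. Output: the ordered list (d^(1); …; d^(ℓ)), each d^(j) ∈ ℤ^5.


Barcode: M ≅ I[1,1]^3, I[1,2], I[3,3], I[3,5], I[5,5]^3. HN layers by μ_θ (3 steps, strictly decreasing):
  μ^(1)=23; μ^(2)=11; μ^(3)=-25

((0, 0, 1, 0, 0); (0, 1, 1, 1, 4); (4, 0, 0, 0, 0))


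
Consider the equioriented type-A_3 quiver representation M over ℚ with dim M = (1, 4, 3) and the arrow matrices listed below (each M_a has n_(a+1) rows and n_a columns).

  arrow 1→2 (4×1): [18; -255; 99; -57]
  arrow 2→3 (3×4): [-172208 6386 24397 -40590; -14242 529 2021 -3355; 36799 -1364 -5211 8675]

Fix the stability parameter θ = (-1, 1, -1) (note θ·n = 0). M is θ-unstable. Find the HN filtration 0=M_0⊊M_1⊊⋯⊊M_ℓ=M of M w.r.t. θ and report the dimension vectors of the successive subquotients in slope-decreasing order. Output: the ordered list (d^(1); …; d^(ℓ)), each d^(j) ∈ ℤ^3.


Interval decomposition of M: I[1,3], I[2,2], I[2,3]^2.
HN type (ℓ=3): μ^(1)=1; μ^(2)=0; μ^(3)=-1

((0, 1, 0); (0, 3, 3); (1, 0, 0))


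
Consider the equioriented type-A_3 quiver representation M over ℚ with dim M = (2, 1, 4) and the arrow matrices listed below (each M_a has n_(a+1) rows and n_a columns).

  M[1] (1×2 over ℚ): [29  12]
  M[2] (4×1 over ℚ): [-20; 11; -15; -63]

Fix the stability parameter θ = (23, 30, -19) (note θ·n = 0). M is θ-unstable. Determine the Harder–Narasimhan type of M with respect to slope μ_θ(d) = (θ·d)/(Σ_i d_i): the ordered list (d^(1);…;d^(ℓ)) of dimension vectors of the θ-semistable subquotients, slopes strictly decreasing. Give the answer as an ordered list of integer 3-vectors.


Interval decomposition of M: I[1,1], I[1,3], I[3,3]^3.
HN type (ℓ=3): μ^(1)=23; μ^(2)=34/3; μ^(3)=-19

((1, 0, 0); (1, 1, 1); (0, 0, 3))


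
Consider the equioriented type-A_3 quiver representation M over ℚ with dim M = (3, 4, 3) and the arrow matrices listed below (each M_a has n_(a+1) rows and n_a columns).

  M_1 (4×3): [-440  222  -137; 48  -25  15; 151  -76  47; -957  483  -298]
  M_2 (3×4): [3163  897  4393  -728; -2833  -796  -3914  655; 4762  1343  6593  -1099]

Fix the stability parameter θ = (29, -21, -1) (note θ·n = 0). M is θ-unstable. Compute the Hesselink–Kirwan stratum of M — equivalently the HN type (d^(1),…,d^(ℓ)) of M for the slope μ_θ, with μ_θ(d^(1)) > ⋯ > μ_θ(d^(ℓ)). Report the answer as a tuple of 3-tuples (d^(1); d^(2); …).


Via rank(M_{q-1}∘⋯∘M_p): M ≅ I[1,2], I[1,3]^2, I[2,3].
μ_θ-semistable layers: μ^(1)=4; μ^(2)=7/3; μ^(3)=-1; μ^(4)=-21

((1, 1, 0); (2, 2, 2); (0, 0, 1); (0, 1, 0))


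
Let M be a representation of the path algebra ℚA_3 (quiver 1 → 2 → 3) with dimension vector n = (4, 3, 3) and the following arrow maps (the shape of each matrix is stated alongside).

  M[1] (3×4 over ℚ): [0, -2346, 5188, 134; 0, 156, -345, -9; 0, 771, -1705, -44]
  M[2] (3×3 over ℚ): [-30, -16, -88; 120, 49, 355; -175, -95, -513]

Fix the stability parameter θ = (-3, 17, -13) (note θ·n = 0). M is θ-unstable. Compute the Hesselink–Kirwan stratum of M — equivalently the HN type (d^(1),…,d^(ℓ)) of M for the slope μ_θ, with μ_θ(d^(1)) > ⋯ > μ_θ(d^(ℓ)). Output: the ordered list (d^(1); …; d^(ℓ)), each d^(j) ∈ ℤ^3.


Barcode: M ≅ I[1,1]^2, I[1,2], I[1,3], I[2,3], I[3,3]. HN layers by μ_θ (4 steps, strictly decreasing):
  μ^(1)=17; μ^(2)=2; μ^(3)=-3; μ^(4)=-13

((0, 1, 0); (0, 2, 2); (4, 0, 0); (0, 0, 1))


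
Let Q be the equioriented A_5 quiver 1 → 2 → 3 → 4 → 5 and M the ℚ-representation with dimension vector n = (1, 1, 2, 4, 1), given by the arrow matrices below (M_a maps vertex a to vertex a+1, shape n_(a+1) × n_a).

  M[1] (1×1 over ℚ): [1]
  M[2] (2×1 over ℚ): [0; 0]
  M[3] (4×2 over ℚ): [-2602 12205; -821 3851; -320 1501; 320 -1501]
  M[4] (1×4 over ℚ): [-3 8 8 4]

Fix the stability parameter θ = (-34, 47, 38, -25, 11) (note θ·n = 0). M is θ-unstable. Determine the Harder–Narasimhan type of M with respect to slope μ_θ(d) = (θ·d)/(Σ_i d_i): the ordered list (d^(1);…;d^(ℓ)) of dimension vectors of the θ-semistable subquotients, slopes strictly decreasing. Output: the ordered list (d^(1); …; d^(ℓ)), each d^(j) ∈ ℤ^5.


Interval decomposition of M: I[1,2], I[3,4], I[3,5], I[4,4]^2.
HN type (ℓ=5): μ^(1)=47; μ^(2)=11; μ^(3)=13/2; μ^(4)=-25; μ^(5)=-34

((0, 1, 0, 0, 0); (0, 0, 0, 0, 1); (0, 0, 2, 2, 0); (0, 0, 0, 2, 0); (1, 0, 0, 0, 0))


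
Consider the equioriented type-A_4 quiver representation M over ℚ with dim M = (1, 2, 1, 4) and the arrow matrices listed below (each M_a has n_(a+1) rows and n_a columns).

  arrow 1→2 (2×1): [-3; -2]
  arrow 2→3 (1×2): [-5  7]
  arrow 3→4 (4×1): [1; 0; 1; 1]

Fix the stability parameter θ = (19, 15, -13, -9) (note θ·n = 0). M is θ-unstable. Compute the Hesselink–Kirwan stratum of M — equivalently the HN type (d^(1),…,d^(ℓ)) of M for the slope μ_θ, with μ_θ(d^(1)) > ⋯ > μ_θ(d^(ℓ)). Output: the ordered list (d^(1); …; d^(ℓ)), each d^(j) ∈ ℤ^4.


Barcode: M ≅ I[1,4], I[2,2], I[4,4]^3. HN layers by μ_θ (3 steps, strictly decreasing):
  μ^(1)=15; μ^(2)=3; μ^(3)=-9

((0, 1, 0, 0); (1, 1, 1, 1); (0, 0, 0, 3))


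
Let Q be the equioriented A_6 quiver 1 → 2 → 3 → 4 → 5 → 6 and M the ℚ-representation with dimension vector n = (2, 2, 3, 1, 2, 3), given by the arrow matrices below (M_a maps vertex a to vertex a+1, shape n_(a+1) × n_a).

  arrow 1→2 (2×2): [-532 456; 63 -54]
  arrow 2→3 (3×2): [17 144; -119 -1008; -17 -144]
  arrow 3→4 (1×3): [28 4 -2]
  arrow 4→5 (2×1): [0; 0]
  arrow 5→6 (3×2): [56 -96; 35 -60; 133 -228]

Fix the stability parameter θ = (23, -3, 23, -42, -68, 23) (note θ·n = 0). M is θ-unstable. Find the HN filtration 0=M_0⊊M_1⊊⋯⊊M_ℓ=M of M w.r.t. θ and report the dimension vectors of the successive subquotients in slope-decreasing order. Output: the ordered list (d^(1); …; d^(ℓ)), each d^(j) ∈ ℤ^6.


Barcode: M ≅ I[1,1], I[1,4], I[2,2], I[3,3]^2, I[5,5], I[5,6], I[6,6]^2. HN layers by μ_θ (4 steps, strictly decreasing):
  μ^(1)=23; μ^(2)=1/4; μ^(3)=-3; μ^(4)=-68

((1, 0, 2, 0, 0, 3); (1, 1, 1, 1, 0, 0); (0, 1, 0, 0, 0, 0); (0, 0, 0, 0, 2, 0))


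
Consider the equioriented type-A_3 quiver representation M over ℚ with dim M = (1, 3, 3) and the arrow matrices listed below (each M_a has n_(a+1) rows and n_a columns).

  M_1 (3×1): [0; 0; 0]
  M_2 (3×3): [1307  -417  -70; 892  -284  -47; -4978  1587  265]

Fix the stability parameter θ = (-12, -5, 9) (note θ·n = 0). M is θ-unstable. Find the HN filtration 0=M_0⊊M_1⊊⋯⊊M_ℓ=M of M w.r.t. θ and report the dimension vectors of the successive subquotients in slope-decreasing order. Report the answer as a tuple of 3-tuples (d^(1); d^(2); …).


Via rank(M_{q-1}∘⋯∘M_p): M ≅ I[1,1], I[2,3]^3.
μ_θ-semistable layers: μ^(1)=9; μ^(2)=-5; μ^(3)=-12

((0, 0, 3); (0, 3, 0); (1, 0, 0))


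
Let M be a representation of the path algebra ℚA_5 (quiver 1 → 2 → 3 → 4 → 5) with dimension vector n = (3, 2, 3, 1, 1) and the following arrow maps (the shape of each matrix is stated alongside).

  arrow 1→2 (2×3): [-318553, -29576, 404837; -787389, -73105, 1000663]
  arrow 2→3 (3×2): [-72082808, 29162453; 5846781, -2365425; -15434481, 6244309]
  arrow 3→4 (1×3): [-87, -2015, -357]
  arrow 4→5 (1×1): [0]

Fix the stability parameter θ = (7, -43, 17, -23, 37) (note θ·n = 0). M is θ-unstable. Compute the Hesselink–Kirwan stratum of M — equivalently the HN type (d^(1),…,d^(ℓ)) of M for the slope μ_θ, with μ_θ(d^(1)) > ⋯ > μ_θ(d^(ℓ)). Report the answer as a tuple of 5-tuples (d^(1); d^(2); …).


Barcode: M ≅ I[1,1], I[1,3], I[1,4], I[3,3], I[5,5]. HN layers by μ_θ (5 steps, strictly decreasing):
  μ^(1)=37; μ^(2)=17; μ^(3)=7; μ^(4)=-3; μ^(5)=-18

((0, 0, 0, 0, 1); (0, 0, 2, 0, 0); (1, 0, 0, 0, 0); (0, 0, 1, 1, 0); (2, 2, 0, 0, 0))


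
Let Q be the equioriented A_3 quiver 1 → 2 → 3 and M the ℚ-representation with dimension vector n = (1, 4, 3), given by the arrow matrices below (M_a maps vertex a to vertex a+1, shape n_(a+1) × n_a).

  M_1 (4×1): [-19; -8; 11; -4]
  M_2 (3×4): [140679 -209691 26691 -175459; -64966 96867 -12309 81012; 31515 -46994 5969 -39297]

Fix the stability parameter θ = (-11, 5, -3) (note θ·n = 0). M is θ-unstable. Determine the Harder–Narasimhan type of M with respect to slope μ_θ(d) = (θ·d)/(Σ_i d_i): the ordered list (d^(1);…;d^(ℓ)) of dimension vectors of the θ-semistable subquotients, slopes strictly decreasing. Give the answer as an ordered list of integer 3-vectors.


Interval decomposition of M: I[1,3], I[2,2], I[2,3]^2.
HN type (ℓ=3): μ^(1)=5; μ^(2)=1; μ^(3)=-11

((0, 1, 0); (0, 3, 3); (1, 0, 0))


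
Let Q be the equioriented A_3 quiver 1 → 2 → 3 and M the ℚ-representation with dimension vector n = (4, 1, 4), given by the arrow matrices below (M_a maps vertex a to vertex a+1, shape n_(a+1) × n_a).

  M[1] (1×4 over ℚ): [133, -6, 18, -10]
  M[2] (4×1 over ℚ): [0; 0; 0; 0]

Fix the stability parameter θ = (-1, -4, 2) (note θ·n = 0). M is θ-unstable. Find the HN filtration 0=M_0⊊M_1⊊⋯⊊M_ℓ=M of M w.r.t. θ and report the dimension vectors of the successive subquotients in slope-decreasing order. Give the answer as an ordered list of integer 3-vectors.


Interval decomposition of M: I[1,1]^3, I[1,2], I[3,3]^4.
HN type (ℓ=3): μ^(1)=2; μ^(2)=-1; μ^(3)=-5/2

((0, 0, 4); (3, 0, 0); (1, 1, 0))


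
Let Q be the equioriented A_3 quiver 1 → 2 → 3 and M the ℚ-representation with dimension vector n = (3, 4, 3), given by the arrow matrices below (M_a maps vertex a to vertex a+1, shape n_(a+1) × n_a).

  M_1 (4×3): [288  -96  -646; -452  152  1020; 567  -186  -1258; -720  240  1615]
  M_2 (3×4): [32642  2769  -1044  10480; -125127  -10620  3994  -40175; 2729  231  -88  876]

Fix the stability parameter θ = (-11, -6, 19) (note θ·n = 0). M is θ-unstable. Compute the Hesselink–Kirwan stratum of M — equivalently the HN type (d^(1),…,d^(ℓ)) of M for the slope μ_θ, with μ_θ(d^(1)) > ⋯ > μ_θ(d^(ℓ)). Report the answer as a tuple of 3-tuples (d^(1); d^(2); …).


Barcode: M ≅ I[1,1], I[1,2], I[1,3], I[2,3]^2. HN layers by μ_θ (3 steps, strictly decreasing):
  μ^(1)=19; μ^(2)=-6; μ^(3)=-11

((0, 0, 3); (0, 4, 0); (3, 0, 0))


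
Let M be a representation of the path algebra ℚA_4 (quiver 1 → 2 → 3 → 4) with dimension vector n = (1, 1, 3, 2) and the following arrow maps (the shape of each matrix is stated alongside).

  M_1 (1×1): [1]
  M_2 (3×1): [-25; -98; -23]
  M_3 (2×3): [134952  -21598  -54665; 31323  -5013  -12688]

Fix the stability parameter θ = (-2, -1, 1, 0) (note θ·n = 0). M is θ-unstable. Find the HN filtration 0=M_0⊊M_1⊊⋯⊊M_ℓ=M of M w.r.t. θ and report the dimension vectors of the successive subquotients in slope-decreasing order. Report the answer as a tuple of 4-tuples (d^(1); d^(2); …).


Interval decomposition of M: I[1,4], I[3,3], I[3,4].
HN type (ℓ=4): μ^(1)=1; μ^(2)=1/2; μ^(3)=-1; μ^(4)=-2

((0, 0, 1, 0); (0, 0, 2, 2); (0, 1, 0, 0); (1, 0, 0, 0))


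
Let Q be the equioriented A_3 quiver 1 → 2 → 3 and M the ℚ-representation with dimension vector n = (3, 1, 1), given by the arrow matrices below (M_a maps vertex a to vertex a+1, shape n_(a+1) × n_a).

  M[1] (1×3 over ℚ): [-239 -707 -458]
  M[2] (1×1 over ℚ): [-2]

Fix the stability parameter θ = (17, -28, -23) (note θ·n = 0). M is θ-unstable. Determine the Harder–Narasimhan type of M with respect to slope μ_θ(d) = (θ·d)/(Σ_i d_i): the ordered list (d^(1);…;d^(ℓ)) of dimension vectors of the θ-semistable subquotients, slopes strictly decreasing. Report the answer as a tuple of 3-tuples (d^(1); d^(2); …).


Interval decomposition of M: I[1,1]^2, I[1,3].
HN type (ℓ=2): μ^(1)=17; μ^(2)=-34/3

((2, 0, 0); (1, 1, 1))


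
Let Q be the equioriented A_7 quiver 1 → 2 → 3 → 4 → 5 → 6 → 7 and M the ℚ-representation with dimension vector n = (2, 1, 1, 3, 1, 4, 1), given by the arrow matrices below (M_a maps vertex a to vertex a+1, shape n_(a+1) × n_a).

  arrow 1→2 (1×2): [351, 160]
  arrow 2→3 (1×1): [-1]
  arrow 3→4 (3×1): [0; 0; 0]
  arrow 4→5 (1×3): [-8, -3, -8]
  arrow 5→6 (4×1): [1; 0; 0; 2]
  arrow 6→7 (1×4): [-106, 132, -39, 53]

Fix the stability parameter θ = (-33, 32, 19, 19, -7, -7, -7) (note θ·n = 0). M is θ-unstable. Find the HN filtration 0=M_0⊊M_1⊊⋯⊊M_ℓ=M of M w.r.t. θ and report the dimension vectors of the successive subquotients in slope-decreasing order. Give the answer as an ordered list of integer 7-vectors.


Via rank(M_{q-1}∘⋯∘M_p): M ≅ I[1,1], I[1,3], I[4,4]^2, I[4,6], I[6,6]^2, I[6,7].
μ_θ-semistable layers: μ^(1)=51/2; μ^(2)=19; μ^(3)=5/3; μ^(4)=-7; μ^(5)=-33

((0, 1, 1, 0, 0, 0, 0); (0, 0, 0, 2, 0, 0, 0); (0, 0, 0, 1, 1, 1, 0); (0, 0, 0, 0, 0, 3, 1); (2, 0, 0, 0, 0, 0, 0))


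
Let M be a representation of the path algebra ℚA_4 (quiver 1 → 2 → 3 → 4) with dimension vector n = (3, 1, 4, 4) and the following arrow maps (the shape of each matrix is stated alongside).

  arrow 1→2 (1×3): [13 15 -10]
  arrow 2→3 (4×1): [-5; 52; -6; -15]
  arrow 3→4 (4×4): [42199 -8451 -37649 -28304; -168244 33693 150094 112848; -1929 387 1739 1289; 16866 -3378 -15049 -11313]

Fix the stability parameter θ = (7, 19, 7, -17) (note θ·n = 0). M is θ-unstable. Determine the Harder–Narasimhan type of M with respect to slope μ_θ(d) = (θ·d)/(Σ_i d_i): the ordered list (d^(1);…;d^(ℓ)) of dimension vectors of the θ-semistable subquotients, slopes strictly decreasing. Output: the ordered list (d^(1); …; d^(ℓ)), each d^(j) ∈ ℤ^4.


Interval decomposition of M: I[1,1]^2, I[1,4], I[3,4]^3.
HN type (ℓ=3): μ^(1)=7; μ^(2)=4; μ^(3)=-5

((2, 0, 0, 0); (1, 1, 1, 1); (0, 0, 3, 3))


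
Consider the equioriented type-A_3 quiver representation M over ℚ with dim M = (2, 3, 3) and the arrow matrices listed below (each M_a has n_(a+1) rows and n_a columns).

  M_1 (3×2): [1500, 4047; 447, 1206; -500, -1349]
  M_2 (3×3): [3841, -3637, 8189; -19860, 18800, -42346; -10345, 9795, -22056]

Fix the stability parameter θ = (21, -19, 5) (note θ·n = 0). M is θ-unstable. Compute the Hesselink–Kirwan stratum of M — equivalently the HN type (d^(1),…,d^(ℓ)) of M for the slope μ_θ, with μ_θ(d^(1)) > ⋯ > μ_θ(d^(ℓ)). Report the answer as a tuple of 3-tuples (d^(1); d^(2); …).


Via rank(M_{q-1}∘⋯∘M_p): M ≅ I[1,3]^2, I[2,2], I[3,3].
μ_θ-semistable layers: μ^(1)=5; μ^(2)=1; μ^(3)=-19

((0, 0, 3); (2, 2, 0); (0, 1, 0))


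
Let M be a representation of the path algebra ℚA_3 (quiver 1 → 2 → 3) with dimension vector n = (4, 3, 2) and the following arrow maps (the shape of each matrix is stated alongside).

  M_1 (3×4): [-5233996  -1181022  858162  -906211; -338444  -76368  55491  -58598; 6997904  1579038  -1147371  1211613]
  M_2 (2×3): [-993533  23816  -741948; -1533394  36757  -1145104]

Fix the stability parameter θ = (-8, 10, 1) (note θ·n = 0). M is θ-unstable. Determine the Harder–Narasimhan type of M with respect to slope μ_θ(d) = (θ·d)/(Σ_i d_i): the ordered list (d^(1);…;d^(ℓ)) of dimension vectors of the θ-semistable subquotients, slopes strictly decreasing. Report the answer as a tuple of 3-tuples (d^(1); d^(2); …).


Barcode: M ≅ I[1,1]^2, I[1,3]^2, I[2,2]. HN layers by μ_θ (3 steps, strictly decreasing):
  μ^(1)=10; μ^(2)=11/2; μ^(3)=-8

((0, 1, 0); (0, 2, 2); (4, 0, 0))


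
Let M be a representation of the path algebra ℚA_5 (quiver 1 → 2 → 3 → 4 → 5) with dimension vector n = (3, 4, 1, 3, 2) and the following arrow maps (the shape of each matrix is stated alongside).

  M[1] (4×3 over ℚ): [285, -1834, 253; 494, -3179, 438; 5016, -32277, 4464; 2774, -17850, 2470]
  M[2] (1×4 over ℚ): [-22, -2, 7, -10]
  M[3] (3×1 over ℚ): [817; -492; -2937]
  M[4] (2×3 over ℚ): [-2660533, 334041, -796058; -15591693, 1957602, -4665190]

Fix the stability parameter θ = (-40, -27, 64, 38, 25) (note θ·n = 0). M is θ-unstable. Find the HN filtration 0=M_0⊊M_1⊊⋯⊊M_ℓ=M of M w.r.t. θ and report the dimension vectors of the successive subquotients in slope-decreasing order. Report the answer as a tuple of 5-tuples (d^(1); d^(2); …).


Interval decomposition of M: I[1,1], I[1,2], I[1,5], I[2,2]^2, I[4,4], I[4,5].
HN type (ℓ=5): μ^(1)=127/3; μ^(2)=38; μ^(3)=63/2; μ^(4)=-27; μ^(5)=-40

((0, 0, 1, 1, 1); (0, 0, 0, 1, 0); (0, 0, 0, 1, 1); (0, 4, 0, 0, 0); (3, 0, 0, 0, 0))


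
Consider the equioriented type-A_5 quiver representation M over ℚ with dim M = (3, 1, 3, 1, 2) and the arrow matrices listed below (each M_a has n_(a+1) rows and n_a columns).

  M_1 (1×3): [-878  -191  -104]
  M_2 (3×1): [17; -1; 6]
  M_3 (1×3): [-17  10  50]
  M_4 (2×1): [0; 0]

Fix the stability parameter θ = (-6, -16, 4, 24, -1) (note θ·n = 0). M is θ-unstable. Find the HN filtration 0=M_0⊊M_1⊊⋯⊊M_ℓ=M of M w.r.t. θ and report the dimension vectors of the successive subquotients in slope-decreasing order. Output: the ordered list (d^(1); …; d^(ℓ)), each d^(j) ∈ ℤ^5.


Via rank(M_{q-1}∘⋯∘M_p): M ≅ I[1,1]^2, I[1,4], I[3,3]^2, I[5,5]^2.
μ_θ-semistable layers: μ^(1)=24; μ^(2)=4; μ^(3)=-1; μ^(4)=-6; μ^(5)=-11

((0, 0, 0, 1, 0); (0, 0, 3, 0, 0); (0, 0, 0, 0, 2); (2, 0, 0, 0, 0); (1, 1, 0, 0, 0))


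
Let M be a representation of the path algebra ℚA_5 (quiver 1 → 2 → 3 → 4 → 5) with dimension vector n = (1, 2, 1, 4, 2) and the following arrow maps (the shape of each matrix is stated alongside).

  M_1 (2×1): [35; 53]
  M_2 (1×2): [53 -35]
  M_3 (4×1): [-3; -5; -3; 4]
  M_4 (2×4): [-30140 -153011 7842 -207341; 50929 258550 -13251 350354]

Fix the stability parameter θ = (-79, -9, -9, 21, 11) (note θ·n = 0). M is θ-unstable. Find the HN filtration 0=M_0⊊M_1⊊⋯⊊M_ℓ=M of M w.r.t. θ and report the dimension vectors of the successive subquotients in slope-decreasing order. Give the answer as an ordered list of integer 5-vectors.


Via rank(M_{q-1}∘⋯∘M_p): M ≅ I[1,2], I[2,5], I[4,4]^2, I[4,5].
μ_θ-semistable layers: μ^(1)=21; μ^(2)=16; μ^(3)=-9; μ^(4)=-79

((0, 0, 0, 2, 0); (0, 0, 0, 2, 2); (0, 2, 1, 0, 0); (1, 0, 0, 0, 0))


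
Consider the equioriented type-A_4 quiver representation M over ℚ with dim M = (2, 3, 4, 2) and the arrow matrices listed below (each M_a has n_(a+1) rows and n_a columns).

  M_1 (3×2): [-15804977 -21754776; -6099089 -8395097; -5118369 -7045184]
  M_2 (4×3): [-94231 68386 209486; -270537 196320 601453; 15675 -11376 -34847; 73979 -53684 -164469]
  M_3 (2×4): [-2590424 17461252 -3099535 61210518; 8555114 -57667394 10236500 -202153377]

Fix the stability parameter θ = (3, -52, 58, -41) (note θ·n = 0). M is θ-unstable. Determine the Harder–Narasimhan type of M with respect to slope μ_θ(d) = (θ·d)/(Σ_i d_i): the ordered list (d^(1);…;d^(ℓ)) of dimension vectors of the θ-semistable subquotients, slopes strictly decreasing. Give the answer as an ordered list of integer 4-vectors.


Via rank(M_{q-1}∘⋯∘M_p): M ≅ I[1,2], I[1,3], I[2,4], I[3,3], I[3,4].
μ_θ-semistable layers: μ^(1)=58; μ^(2)=17/2; μ^(3)=-49/2; μ^(4)=-52

((0, 0, 2, 0); (0, 0, 2, 2); (2, 2, 0, 0); (0, 1, 0, 0))


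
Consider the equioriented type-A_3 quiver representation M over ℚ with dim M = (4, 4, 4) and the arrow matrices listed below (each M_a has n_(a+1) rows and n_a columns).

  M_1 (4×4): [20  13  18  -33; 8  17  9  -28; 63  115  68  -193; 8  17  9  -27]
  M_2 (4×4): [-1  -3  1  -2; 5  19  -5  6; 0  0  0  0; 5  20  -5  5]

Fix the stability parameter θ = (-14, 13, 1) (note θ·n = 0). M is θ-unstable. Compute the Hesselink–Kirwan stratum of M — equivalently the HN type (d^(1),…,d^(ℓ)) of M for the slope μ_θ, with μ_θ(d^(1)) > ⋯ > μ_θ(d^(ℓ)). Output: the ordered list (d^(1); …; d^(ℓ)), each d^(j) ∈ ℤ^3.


Via rank(M_{q-1}∘⋯∘M_p): M ≅ I[1,2]^2, I[1,3]^2, I[3,3]^2.
μ_θ-semistable layers: μ^(1)=13; μ^(2)=7; μ^(3)=1; μ^(4)=-14

((0, 2, 0); (0, 2, 2); (0, 0, 2); (4, 0, 0))


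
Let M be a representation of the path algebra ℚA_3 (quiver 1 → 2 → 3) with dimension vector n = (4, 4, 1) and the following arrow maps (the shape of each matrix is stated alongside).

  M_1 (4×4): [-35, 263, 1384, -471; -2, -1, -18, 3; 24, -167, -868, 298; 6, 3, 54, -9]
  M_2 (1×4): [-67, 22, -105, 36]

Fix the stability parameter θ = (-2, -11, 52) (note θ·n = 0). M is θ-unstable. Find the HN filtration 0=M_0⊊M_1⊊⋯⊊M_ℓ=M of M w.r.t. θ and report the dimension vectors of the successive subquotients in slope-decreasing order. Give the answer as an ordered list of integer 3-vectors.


Barcode: M ≅ I[1,1], I[1,2]^2, I[1,3], I[2,2]. HN layers by μ_θ (4 steps, strictly decreasing):
  μ^(1)=52; μ^(2)=-2; μ^(3)=-13/2; μ^(4)=-11

((0, 0, 1); (1, 0, 0); (3, 3, 0); (0, 1, 0))


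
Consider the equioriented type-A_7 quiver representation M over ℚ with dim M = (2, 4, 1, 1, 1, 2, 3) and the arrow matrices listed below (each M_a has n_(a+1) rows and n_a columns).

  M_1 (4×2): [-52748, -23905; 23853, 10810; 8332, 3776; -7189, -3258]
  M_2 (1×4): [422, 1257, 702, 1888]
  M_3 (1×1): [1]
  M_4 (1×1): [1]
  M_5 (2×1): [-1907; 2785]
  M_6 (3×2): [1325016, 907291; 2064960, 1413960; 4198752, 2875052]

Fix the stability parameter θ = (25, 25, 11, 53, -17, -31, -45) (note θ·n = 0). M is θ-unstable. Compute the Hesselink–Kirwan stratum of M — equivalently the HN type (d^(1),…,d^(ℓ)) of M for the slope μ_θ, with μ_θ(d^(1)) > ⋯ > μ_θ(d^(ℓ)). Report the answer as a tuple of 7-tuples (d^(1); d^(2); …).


Via rank(M_{q-1}∘⋯∘M_p): M ≅ I[1,2], I[1,7], I[2,2]^2, I[6,6], I[7,7]^2.
μ_θ-semistable layers: μ^(1)=25; μ^(2)=3; μ^(3)=-31; μ^(4)=-45

((1, 3, 0, 0, 0, 0, 0); (1, 1, 1, 1, 1, 1, 1); (0, 0, 0, 0, 0, 1, 0); (0, 0, 0, 0, 0, 0, 2))


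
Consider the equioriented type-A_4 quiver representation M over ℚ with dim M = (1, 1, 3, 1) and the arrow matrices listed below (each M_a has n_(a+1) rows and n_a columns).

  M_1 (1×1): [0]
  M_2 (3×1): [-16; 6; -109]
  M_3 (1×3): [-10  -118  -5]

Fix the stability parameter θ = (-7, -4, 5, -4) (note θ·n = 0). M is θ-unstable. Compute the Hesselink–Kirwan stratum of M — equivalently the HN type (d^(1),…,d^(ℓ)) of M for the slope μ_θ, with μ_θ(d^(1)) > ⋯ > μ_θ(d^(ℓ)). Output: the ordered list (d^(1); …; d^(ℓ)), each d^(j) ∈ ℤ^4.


Via rank(M_{q-1}∘⋯∘M_p): M ≅ I[1,1], I[2,4], I[3,3]^2.
μ_θ-semistable layers: μ^(1)=5; μ^(2)=1/2; μ^(3)=-4; μ^(4)=-7

((0, 0, 2, 0); (0, 0, 1, 1); (0, 1, 0, 0); (1, 0, 0, 0))


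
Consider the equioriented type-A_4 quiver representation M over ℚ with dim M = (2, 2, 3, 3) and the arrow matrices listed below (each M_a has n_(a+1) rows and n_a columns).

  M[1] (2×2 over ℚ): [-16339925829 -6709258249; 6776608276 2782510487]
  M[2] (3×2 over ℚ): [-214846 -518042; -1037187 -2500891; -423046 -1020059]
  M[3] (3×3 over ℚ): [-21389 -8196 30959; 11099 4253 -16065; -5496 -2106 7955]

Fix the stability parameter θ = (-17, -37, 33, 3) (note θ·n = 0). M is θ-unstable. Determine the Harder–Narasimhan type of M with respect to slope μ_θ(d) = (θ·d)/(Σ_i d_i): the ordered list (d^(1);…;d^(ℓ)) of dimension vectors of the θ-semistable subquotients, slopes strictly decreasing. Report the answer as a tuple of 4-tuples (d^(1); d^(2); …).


Via rank(M_{q-1}∘⋯∘M_p): M ≅ I[1,4]^2, I[3,4].
μ_θ-semistable layers: μ^(1)=18; μ^(2)=-27

((0, 0, 3, 3); (2, 2, 0, 0))


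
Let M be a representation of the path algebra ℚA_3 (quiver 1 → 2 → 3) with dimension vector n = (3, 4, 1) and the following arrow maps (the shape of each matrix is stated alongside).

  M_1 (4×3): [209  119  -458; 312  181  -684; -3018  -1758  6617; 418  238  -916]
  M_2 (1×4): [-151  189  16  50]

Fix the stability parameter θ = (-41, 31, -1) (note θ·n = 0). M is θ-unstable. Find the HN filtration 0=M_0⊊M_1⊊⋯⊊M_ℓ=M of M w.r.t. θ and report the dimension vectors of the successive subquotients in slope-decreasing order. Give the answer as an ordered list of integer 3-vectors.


Barcode: M ≅ I[1,2]^2, I[1,3], I[2,2]. HN layers by μ_θ (3 steps, strictly decreasing):
  μ^(1)=31; μ^(2)=15; μ^(3)=-41

((0, 3, 0); (0, 1, 1); (3, 0, 0))


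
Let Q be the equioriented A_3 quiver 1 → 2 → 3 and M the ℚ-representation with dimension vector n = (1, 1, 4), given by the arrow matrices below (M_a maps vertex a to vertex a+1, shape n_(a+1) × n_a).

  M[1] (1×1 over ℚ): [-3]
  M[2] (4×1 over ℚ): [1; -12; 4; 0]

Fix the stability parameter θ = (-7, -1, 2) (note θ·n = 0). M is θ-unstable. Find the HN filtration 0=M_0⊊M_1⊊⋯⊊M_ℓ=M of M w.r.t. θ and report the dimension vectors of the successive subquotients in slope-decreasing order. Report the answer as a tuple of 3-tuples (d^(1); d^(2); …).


Via rank(M_{q-1}∘⋯∘M_p): M ≅ I[1,3], I[3,3]^3.
μ_θ-semistable layers: μ^(1)=2; μ^(2)=-1; μ^(3)=-7

((0, 0, 4); (0, 1, 0); (1, 0, 0))


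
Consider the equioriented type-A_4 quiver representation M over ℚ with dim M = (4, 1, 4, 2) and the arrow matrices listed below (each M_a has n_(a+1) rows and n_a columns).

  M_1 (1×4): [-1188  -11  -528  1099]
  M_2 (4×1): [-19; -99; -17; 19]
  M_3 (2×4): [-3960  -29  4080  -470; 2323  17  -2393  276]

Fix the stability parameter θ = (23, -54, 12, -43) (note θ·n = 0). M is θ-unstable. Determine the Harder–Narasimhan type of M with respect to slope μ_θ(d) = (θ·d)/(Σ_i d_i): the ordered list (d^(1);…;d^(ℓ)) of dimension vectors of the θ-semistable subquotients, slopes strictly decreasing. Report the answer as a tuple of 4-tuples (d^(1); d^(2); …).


Barcode: M ≅ I[1,1]^3, I[1,4], I[3,3]^2, I[3,4]. HN layers by μ_θ (3 steps, strictly decreasing):
  μ^(1)=23; μ^(2)=12; μ^(3)=-31/2

((3, 0, 0, 0); (0, 0, 2, 0); (1, 1, 2, 2))


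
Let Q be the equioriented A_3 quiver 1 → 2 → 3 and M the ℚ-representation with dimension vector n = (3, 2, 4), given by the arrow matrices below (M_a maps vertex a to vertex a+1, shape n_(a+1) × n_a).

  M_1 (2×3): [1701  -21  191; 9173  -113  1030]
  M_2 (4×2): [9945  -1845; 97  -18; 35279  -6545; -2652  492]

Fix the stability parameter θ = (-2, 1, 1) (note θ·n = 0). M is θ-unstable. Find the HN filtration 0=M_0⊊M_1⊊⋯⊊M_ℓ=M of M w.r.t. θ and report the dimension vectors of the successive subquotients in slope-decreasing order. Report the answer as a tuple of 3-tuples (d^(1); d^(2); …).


Interval decomposition of M: I[1,1], I[1,3]^2, I[3,3]^2.
HN type (ℓ=2): μ^(1)=1; μ^(2)=-2

((0, 2, 4); (3, 0, 0))


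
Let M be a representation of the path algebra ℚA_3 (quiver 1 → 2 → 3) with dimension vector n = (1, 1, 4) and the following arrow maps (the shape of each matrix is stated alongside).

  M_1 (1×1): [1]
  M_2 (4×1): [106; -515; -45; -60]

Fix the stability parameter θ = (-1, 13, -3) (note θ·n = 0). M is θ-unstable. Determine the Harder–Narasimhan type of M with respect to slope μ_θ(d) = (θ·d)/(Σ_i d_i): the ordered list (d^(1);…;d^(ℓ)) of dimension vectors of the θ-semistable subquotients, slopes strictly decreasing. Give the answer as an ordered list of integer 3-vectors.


Via rank(M_{q-1}∘⋯∘M_p): M ≅ I[1,3], I[3,3]^3.
μ_θ-semistable layers: μ^(1)=5; μ^(2)=-1; μ^(3)=-3

((0, 1, 1); (1, 0, 0); (0, 0, 3))


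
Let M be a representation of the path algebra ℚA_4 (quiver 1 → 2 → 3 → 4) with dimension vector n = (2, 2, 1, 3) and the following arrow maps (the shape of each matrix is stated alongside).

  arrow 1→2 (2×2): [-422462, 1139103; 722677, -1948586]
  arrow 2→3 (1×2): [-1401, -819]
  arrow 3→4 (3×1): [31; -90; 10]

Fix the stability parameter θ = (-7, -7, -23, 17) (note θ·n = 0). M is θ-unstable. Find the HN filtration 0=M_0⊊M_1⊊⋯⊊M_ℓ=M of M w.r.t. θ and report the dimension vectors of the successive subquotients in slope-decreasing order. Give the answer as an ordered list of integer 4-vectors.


Barcode: M ≅ I[1,2], I[1,4], I[4,4]^2. HN layers by μ_θ (3 steps, strictly decreasing):
  μ^(1)=17; μ^(2)=-7; μ^(3)=-37/3

((0, 0, 0, 3); (1, 1, 0, 0); (1, 1, 1, 0))


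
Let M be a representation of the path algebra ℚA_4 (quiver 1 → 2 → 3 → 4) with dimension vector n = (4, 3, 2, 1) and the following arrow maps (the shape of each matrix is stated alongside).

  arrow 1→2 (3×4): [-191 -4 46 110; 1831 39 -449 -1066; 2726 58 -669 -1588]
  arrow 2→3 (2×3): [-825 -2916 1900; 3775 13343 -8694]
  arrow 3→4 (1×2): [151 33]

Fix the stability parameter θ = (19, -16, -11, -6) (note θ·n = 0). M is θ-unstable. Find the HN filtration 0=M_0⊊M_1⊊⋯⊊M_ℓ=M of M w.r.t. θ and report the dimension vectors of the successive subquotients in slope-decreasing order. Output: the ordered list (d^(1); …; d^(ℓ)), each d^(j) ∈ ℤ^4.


Barcode: M ≅ I[1,1], I[1,2], I[1,3], I[1,4]. HN layers by μ_θ (4 steps, strictly decreasing):
  μ^(1)=19; μ^(2)=3/2; μ^(3)=-8/3; μ^(4)=-7/2

((1, 0, 0, 0); (1, 1, 0, 0); (1, 1, 1, 0); (1, 1, 1, 1))


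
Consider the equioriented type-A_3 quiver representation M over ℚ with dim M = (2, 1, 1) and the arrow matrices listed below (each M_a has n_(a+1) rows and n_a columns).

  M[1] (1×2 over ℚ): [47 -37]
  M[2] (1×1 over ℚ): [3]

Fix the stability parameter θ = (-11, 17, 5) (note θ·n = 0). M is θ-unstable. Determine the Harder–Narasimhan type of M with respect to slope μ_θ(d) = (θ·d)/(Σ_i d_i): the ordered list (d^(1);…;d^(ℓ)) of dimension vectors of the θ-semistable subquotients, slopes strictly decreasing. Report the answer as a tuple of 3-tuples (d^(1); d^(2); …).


Barcode: M ≅ I[1,1], I[1,3]. HN layers by μ_θ (2 steps, strictly decreasing):
  μ^(1)=11; μ^(2)=-11

((0, 1, 1); (2, 0, 0))


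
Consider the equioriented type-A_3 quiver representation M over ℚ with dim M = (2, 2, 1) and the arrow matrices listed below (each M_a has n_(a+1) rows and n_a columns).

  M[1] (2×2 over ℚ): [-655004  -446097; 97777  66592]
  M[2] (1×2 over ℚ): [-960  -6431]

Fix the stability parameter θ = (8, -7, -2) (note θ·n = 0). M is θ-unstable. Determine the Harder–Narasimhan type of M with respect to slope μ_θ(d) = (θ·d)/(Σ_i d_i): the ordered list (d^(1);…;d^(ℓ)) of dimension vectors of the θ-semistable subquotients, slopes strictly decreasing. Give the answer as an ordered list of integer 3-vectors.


Barcode: M ≅ I[1,2], I[1,3]. HN layers by μ_θ (2 steps, strictly decreasing):
  μ^(1)=1/2; μ^(2)=-1/3

((1, 1, 0); (1, 1, 1))


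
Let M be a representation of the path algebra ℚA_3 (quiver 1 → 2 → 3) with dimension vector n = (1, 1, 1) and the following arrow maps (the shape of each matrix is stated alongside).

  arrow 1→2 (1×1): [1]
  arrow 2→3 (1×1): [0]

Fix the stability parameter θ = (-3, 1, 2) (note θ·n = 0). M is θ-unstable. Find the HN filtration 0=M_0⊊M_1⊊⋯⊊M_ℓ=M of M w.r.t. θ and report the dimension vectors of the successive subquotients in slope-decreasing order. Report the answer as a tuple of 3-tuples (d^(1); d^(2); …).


Barcode: M ≅ I[1,2], I[3,3]. HN layers by μ_θ (3 steps, strictly decreasing):
  μ^(1)=2; μ^(2)=1; μ^(3)=-3

((0, 0, 1); (0, 1, 0); (1, 0, 0))


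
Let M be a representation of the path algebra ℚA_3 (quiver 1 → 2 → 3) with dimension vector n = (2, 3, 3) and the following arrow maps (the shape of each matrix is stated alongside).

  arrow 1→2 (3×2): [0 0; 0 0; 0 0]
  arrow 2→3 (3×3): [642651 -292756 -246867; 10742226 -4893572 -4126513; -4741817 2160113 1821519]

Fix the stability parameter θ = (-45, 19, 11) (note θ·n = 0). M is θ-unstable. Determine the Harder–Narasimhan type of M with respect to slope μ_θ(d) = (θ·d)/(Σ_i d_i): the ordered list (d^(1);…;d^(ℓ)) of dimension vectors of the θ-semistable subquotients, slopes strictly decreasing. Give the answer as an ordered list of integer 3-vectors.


Interval decomposition of M: I[1,1]^2, I[2,3]^3.
HN type (ℓ=2): μ^(1)=15; μ^(2)=-45

((0, 3, 3); (2, 0, 0))


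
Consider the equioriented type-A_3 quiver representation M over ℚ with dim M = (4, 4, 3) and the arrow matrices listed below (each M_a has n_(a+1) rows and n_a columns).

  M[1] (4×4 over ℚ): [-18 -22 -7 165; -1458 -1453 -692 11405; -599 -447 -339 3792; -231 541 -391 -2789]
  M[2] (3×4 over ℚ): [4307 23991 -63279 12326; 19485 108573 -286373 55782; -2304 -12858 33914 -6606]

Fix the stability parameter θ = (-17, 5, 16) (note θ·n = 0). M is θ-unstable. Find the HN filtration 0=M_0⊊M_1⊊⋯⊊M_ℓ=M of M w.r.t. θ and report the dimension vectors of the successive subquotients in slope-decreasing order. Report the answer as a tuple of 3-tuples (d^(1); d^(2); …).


Barcode: M ≅ I[1,2]^2, I[1,3]^2, I[3,3]. HN layers by μ_θ (3 steps, strictly decreasing):
  μ^(1)=16; μ^(2)=5; μ^(3)=-17

((0, 0, 3); (0, 4, 0); (4, 0, 0))


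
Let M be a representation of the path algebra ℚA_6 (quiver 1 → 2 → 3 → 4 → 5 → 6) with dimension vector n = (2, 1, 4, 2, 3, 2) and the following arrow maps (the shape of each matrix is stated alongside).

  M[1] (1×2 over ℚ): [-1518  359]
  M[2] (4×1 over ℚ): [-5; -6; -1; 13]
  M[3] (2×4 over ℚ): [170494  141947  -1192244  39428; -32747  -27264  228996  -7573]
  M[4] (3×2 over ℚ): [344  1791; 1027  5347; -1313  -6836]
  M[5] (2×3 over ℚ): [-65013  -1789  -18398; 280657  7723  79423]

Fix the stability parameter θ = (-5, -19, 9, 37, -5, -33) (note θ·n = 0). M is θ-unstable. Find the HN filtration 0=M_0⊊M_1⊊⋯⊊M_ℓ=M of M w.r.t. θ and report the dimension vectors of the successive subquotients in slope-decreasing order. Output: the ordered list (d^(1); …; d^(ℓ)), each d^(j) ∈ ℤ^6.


Interval decomposition of M: I[1,1], I[1,6], I[3,3]^2, I[3,5], I[5,6].
HN type (ℓ=6): μ^(1)=16; μ^(2)=9; μ^(3)=2; μ^(4)=-5; μ^(5)=-12; μ^(6)=-19

((0, 0, 0, 1, 1, 0); (0, 0, 3, 0, 0, 0); (0, 0, 1, 1, 1, 1); (1, 0, 0, 0, 0, 0); (1, 1, 0, 0, 0, 0); (0, 0, 0, 0, 1, 1))


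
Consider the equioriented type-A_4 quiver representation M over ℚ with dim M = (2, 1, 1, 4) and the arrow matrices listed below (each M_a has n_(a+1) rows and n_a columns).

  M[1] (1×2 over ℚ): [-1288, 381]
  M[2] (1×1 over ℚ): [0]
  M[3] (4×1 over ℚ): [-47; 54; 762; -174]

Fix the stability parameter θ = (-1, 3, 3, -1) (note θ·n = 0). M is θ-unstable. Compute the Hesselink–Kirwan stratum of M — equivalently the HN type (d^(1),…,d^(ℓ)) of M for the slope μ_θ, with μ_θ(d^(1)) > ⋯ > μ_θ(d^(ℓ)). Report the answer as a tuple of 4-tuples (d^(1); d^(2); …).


Via rank(M_{q-1}∘⋯∘M_p): M ≅ I[1,1], I[1,2], I[3,4], I[4,4]^3.
μ_θ-semistable layers: μ^(1)=3; μ^(2)=1; μ^(3)=-1

((0, 1, 0, 0); (0, 0, 1, 1); (2, 0, 0, 3))
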